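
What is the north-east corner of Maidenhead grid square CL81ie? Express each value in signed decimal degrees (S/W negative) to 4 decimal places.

Field C=2, L=11: +2·20° lon, +11·10° lat → SW at lon -140°, lat 20°.
Square 8, 1: +8·2° lon, +1·1° lat → SW at lon -124°, lat 21°.
Subsquare i=8, e=4: +8·0.0833333° lon, +4·0.0416667° lat → SW at lon -123.333°, lat 21.1667°.
Cell spans 0.0833333° lon × 0.0416667° lat. NE corner is SW corner plus one full cell.
latitude 21.2083, longitude -123.2500.

21.2083, -123.2500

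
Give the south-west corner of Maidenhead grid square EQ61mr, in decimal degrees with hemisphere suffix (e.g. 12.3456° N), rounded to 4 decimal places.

71.7083° N, 87.0000° W

Field E=4, Q=16: +4·20° lon, +16·10° lat → SW at lon -100°, lat 70°.
Square 6, 1: +6·2° lon, +1·1° lat → SW at lon -88°, lat 71°.
Subsquare m=12, r=17: +12·0.0833333° lon, +17·0.0416667° lat → SW at lon -87°, lat 71.7083°.
latitude 71.7083° N, longitude 87.0000° W.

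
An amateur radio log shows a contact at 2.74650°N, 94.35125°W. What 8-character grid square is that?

EJ22tr79

Shift to the Maidenhead origin (180°W, 90°S): lon 85.64875, lat 92.74650.
Field: 85.64875/20 → 4 → E, 92.74650/10 → 9 → J; chars EJ.
Square: 5.64875/2 → 2, 2.74650/1 → 2; chars 22.
Subsquare: 1.64875/0.0833333 → 19 → t, 0.74650/0.0416667 → 17 → r; chars tr.
Extended square: 0.06542/0.00833333 → 7, 0.03817/0.00416667 → 9; chars 79.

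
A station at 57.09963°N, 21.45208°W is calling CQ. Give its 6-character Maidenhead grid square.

HO97gc

Offset from 180°W / 90°S: lon 158.5479°, lat 147.0996°.
Field: lon ⌊158.5479/20⌋ = 7 → H; lat ⌊147.0996/10⌋ = 14 → O.
Square: lon ⌊18.5479/2⌋ = 9; lat ⌊7.0996/1⌋ = 7.
Subsquare: lon ⌊0.5479/0.0833333⌋ = 6 → g; lat ⌊0.0996/0.0416667⌋ = 2 → c.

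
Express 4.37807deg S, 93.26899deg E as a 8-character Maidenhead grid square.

NI65po29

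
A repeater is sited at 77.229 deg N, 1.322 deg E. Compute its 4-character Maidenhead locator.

JQ07

Shift to the Maidenhead origin (180°W, 90°S): lon 181.32, lat 167.23.
Field: 181.32/20 → 9 → J, 167.23/10 → 16 → Q; chars JQ.
Square: 1.32/2 → 0, 7.23/1 → 7; chars 07.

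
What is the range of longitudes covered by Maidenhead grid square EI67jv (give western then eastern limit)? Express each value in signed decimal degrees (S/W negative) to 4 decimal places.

Field E=4, I=8: +4·20° lon, +8·10° lat → SW at lon -100°, lat -10°.
Square 6, 7: +6·2° lon, +7·1° lat → SW at lon -88°, lat -3°.
Subsquare j=9, v=21: +9·0.0833333° lon, +21·0.0416667° lat → SW at lon -87.25°, lat -2.125°.
Cell spans 0.0833333° lon × 0.0416667° lat.
west -87.2500, east -87.1667.

-87.2500, -87.1667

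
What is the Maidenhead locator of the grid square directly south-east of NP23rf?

NP23se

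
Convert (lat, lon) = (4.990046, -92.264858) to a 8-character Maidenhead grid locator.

Add 180° to longitude and 90° to latitude: 87.73514, 94.99005.
Field (20°×10°, letters A–R): lon ⌊87.73514/20⌋ = 4 → E; lat ⌊94.99005/10⌋ = 9 → J.
Square (2°×1°, digits 0–9): lon ⌊7.73514/2⌋ = 3; lat ⌊4.99005/1⌋ = 4.
Subsquare (5′×2.5′, letters a–x): lon ⌊1.73514/0.0833333⌋ = 20 → u; lat ⌊0.99005/0.0416667⌋ = 23 → x.
Extended square (30″×15″, digits 0–9): lon ⌊0.06848/0.00833333⌋ = 8; lat ⌊0.03171/0.00416667⌋ = 7.

EJ34ux87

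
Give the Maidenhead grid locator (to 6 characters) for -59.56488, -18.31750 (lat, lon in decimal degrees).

Offset from 180°W / 90°S: lon 161.6825°, lat 30.4351°.
Field: 161.6825/20 → 8 → I, 30.4351/10 → 3 → D; chars ID.
Square: 1.6825/2 → 0, 0.4351/1 → 0; chars 00.
Subsquare: 1.6825/0.0833333 → 20 → u, 0.4351/0.0416667 → 10 → k; chars uk.

ID00uk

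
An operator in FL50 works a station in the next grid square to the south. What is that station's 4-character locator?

FK59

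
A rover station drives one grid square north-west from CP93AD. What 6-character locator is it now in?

Longitude subsquare a = 0; −1 → -1, wraps to 23 = x, carry into square.
Longitude square 9; −1 → 8.
Latitude subsquare d = 3; +1 → 4 = e.

CP83xe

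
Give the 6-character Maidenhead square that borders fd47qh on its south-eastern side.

FD47rg

Longitude subsquare q = 16; +1 → 17 = r.
Latitude subsquare h = 7; −1 → 6 = g.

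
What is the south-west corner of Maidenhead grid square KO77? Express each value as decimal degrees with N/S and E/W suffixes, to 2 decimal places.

Field K=10, O=14: +10·20° lon, +14·10° lat → SW at lon 20°, lat 50°.
Square 7, 7: +7·2° lon, +7·1° lat → SW at lon 34°, lat 57°.
latitude 57.00° N, longitude 34.00° E.

57.00° N, 34.00° E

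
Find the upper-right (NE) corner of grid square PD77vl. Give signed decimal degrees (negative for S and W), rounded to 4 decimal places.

-52.5000, 135.8333

Field P=15, D=3: +15·20° lon, +3·10° lat → SW at lon 120°, lat -60°.
Square 7, 7: +7·2° lon, +7·1° lat → SW at lon 134°, lat -53°.
Subsquare v=21, l=11: +21·0.0833333° lon, +11·0.0416667° lat → SW at lon 135.75°, lat -52.5417°.
Cell spans 0.0833333° lon × 0.0416667° lat. NE corner is SW corner plus one full cell.
latitude -52.5000, longitude 135.8333.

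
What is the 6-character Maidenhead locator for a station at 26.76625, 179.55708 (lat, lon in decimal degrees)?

Shift to the Maidenhead origin (180°W, 90°S): lon 359.5571, lat 116.7662.
Field (20°×10°, letters A–R): 359.5571/20 → 17 → R, 116.7662/10 → 11 → L; chars RL.
Square (2°×1°, digits 0–9): 19.5571/2 → 9, 6.7662/1 → 6; chars 96.
Subsquare (5′×2.5′, letters a–x): 1.5571/0.0833333 → 18 → s, 0.7662/0.0416667 → 18 → s; chars ss.

RL96ss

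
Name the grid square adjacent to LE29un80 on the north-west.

LE29un71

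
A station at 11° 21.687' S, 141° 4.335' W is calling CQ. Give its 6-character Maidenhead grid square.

BH98lp

Offset from 180°W / 90°S: lon 38.9278°, lat 78.6385°.
Field: 38.9278/20 → 1 → B, 78.6385/10 → 7 → H; chars BH.
Square: 18.9278/2 → 9, 8.6385/1 → 8; chars 98.
Subsquare: 0.9278/0.0833333 → 11 → l, 0.6385/0.0416667 → 15 → p; chars lp.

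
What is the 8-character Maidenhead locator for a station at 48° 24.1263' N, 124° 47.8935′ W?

CN78oj46

Shift to the Maidenhead origin (180°W, 90°S): lon 55.20177, lat 138.40211.
Field: lon ⌊55.20177/20⌋ = 2 → C; lat ⌊138.40211/10⌋ = 13 → N.
Square: lon ⌊15.20177/2⌋ = 7; lat ⌊8.40211/1⌋ = 8.
Subsquare: lon ⌊1.20177/0.0833333⌋ = 14 → o; lat ⌊0.40211/0.0416667⌋ = 9 → j.
Extended square: lon ⌊0.03511/0.00833333⌋ = 4; lat ⌊0.02711/0.00416667⌋ = 6.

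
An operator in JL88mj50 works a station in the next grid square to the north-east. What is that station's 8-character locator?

Longitude extended square 5; +1 → 6.
Latitude extended square 0; +1 → 1.

JL88mj61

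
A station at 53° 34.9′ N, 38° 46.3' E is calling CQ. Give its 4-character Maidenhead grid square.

KO93

Add 180° to longitude and 90° to latitude: 218.77, 143.58.
Field: 218.77/20 → 10 → K, 143.58/10 → 14 → O; chars KO.
Square: 18.77/2 → 9, 3.58/1 → 3; chars 93.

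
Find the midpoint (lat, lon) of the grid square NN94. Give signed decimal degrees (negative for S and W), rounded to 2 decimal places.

44.50, 99.00

Field N=13, N=13: +13·20° lon, +13·10° lat → SW at lon 80°, lat 40°.
Square 9, 4: +9·2° lon, +4·1° lat → SW at lon 98°, lat 44°.
Cell spans 2° lon × 1° lat. Centre is SW corner plus half of each.
latitude 44.50, longitude 99.00.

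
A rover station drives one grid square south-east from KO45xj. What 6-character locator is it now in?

KO55ai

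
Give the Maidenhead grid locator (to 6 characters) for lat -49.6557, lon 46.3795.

Shift to the Maidenhead origin (180°W, 90°S): lon 226.3795, lat 40.3443.
Field: 226.3795/20 → 11 → L, 40.3443/10 → 4 → E; chars LE.
Square: 6.3795/2 → 3, 0.3443/1 → 0; chars 30.
Subsquare: 0.3795/0.0833333 → 4 → e, 0.3443/0.0416667 → 8 → i; chars ei.

LE30ei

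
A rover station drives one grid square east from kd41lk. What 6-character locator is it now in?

KD41mk

Longitude subsquare l = 11; +1 → 12 = m.
The latitude characters are unchanged.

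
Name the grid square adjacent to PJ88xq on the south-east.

PJ98ap

Longitude subsquare x = 23; +1 → 24, wraps to 0 = a, carry into square.
Longitude square 8; +1 → 9.
Latitude subsquare q = 16; −1 → 15 = p.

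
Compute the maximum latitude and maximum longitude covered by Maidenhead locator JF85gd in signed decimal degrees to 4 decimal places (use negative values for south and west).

-34.8333, 16.5833

Field J=9, F=5: +9·20° lon, +5·10° lat → SW at lon 0°, lat -40°.
Square 8, 5: +8·2° lon, +5·1° lat → SW at lon 16°, lat -35°.
Subsquare g=6, d=3: +6·0.0833333° lon, +3·0.0416667° lat → SW at lon 16.5°, lat -34.875°.
Cell spans 0.0833333° lon × 0.0416667° lat. NE corner is SW corner plus one full cell.
latitude -34.8333, longitude 16.5833.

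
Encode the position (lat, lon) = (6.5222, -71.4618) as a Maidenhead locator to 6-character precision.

FJ46gm

Shift to the Maidenhead origin (180°W, 90°S): lon 108.5382, lat 96.5222.
Field: 108.5382/20 → 5 → F, 96.5222/10 → 9 → J; chars FJ.
Square: 8.5382/2 → 4, 6.5222/1 → 6; chars 46.
Subsquare: 0.5382/0.0833333 → 6 → g, 0.5222/0.0416667 → 12 → m; chars gm.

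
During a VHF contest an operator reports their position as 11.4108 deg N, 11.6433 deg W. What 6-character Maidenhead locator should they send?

IK41ej

Offset from 180°W / 90°S: lon 168.3567°, lat 101.4108°.
Field: lon ⌊168.3567/20⌋ = 8 → I; lat ⌊101.4108/10⌋ = 10 → K.
Square: lon ⌊8.3567/2⌋ = 4; lat ⌊1.4108/1⌋ = 1.
Subsquare: lon ⌊0.3567/0.0833333⌋ = 4 → e; lat ⌊0.4108/0.0416667⌋ = 9 → j.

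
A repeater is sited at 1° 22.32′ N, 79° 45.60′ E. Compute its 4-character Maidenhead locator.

MJ91

Add 180° to longitude and 90° to latitude: 259.76, 91.37.
Field: 259.76/20 → 12 → M, 91.37/10 → 9 → J; chars MJ.
Square: 19.76/2 → 9, 1.37/1 → 1; chars 91.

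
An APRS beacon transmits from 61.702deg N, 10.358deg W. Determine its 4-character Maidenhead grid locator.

Shift to the Maidenhead origin (180°W, 90°S): lon 169.64, lat 151.70.
Field (20°×10°, letters A–R): lon ⌊169.64/20⌋ = 8 → I; lat ⌊151.70/10⌋ = 15 → P.
Square (2°×1°, digits 0–9): lon ⌊9.64/2⌋ = 4; lat ⌊1.70/1⌋ = 1.

IP41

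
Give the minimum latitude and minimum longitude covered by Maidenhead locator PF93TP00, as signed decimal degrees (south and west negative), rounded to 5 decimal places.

Field P=15, F=5: +15·20° lon, +5·10° lat → SW at lon 120°, lat -40°.
Square 9, 3: +9·2° lon, +3·1° lat → SW at lon 138°, lat -37°.
Subsquare t=19, p=15: +19·0.0833333° lon, +15·0.0416667° lat → SW at lon 139.583°, lat -36.375°.
Extended square 0, 0: +0·0.00833333° lon, +0·0.00416667° lat → SW at lon 139.583°, lat -36.375°.
latitude -36.37500, longitude 139.58333.

-36.37500, 139.58333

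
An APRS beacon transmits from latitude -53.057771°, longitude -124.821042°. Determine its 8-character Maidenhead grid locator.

CD76ow16

Add 180° to longitude and 90° to latitude: 55.17896, 36.94223.
Field: 55.17896/20 → 2 → C, 36.94223/10 → 3 → D; chars CD.
Square: 15.17896/2 → 7, 6.94223/1 → 6; chars 76.
Subsquare: 1.17896/0.0833333 → 14 → o, 0.94223/0.0416667 → 22 → w; chars ow.
Extended square: 0.01229/0.00833333 → 1, 0.02556/0.00416667 → 6; chars 16.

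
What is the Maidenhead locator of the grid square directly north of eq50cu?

EQ50cv

Latitude subsquare u = 20; +1 → 21 = v.
The longitude characters are unchanged.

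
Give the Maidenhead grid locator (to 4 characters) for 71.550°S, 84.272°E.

NB28

Offset from 180°W / 90°S: lon 264.27°, lat 18.45°.
Field: lon ⌊264.27/20⌋ = 13 → N; lat ⌊18.45/10⌋ = 1 → B.
Square: lon ⌊4.27/2⌋ = 2; lat ⌊8.45/1⌋ = 8.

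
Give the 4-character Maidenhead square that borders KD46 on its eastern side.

KD56

Longitude square 4; +1 → 5.
The latitude characters are unchanged.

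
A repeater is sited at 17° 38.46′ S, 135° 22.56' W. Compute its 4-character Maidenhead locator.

CH22

Add 180° to longitude and 90° to latitude: 44.62, 72.36.
Field: 44.62/20 → 2 → C, 72.36/10 → 7 → H; chars CH.
Square: 4.62/2 → 2, 2.36/1 → 2; chars 22.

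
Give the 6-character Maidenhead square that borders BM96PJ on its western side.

Longitude subsquare p = 15; −1 → 14 = o.
The latitude characters are unchanged.

BM96oj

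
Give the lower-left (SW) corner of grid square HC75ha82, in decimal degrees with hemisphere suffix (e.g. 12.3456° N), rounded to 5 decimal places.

64.99167° S, 25.35000° W

Field H=7, C=2: +7·20° lon, +2·10° lat → SW at lon -40°, lat -70°.
Square 7, 5: +7·2° lon, +5·1° lat → SW at lon -26°, lat -65°.
Subsquare h=7, a=0: +7·0.0833333° lon, +0·0.0416667° lat → SW at lon -25.4167°, lat -65°.
Extended square 8, 2: +8·0.00833333° lon, +2·0.00416667° lat → SW at lon -25.35°, lat -64.9917°.
latitude 64.99167° S, longitude 25.35000° W.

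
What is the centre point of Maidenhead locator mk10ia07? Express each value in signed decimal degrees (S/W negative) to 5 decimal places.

10.03125, 62.67083

Field M=12, K=10: +12·20° lon, +10·10° lat → SW at lon 60°, lat 10°.
Square 1, 0: +1·2° lon, +0·1° lat → SW at lon 62°, lat 10°.
Subsquare i=8, a=0: +8·0.0833333° lon, +0·0.0416667° lat → SW at lon 62.6667°, lat 10°.
Extended square 0, 7: +0·0.00833333° lon, +7·0.00416667° lat → SW at lon 62.6667°, lat 10.0292°.
Cell spans 0.00833333° lon × 0.00416667° lat. Centre is SW corner plus half of each.
latitude 10.03125, longitude 62.67083.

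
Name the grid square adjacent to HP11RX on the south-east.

HP11sw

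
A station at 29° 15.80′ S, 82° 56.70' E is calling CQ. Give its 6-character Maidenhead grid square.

Shift to the Maidenhead origin (180°W, 90°S): lon 262.9450, lat 60.7367.
Field (20°×10°, letters A–R): 262.9450/20 → 13 → N, 60.7367/10 → 6 → G; chars NG.
Square (2°×1°, digits 0–9): 2.9450/2 → 1, 0.7367/1 → 0; chars 10.
Subsquare (5′×2.5′, letters a–x): 0.9450/0.0833333 → 11 → l, 0.7367/0.0416667 → 17 → r; chars lr.

NG10lr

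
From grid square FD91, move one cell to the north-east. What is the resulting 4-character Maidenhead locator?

GD02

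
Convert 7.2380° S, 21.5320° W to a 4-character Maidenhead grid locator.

HI92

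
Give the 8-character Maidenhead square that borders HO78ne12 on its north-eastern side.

HO78ne23

Longitude extended square 1; +1 → 2.
Latitude extended square 2; +1 → 3.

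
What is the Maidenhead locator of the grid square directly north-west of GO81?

Longitude square 8; −1 → 7.
Latitude square 1; +1 → 2.

GO72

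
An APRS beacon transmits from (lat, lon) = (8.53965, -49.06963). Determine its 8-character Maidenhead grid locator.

GJ58lm19

Shift to the Maidenhead origin (180°W, 90°S): lon 130.93037, lat 98.53965.
Field: 130.93037/20 → 6 → G, 98.53965/10 → 9 → J; chars GJ.
Square: 10.93037/2 → 5, 8.53965/1 → 8; chars 58.
Subsquare: 0.93037/0.0833333 → 11 → l, 0.53965/0.0416667 → 12 → m; chars lm.
Extended square: 0.01370/0.00833333 → 1, 0.03965/0.00416667 → 9; chars 19.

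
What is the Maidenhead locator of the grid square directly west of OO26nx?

OO26mx

Longitude subsquare n = 13; −1 → 12 = m.
The latitude characters are unchanged.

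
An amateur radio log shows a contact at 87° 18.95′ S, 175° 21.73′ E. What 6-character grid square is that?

Offset from 180°W / 90°S: lon 355.3622°, lat 2.6842°.
Field (20°×10°, letters A–R): 355.3622/20 → 17 → R, 2.6842/10 → 0 → A; chars RA.
Square (2°×1°, digits 0–9): 15.3622/2 → 7, 2.6842/1 → 2; chars 72.
Subsquare (5′×2.5′, letters a–x): 1.3622/0.0833333 → 16 → q, 0.6842/0.0416667 → 16 → q; chars qq.

RA72qq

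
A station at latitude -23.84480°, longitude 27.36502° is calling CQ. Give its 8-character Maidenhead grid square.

Shift to the Maidenhead origin (180°W, 90°S): lon 207.36502, lat 66.15520.
Field: lon ⌊207.36502/20⌋ = 10 → K; lat ⌊66.15520/10⌋ = 6 → G.
Square: lon ⌊7.36502/2⌋ = 3; lat ⌊6.15520/1⌋ = 6.
Subsquare: lon ⌊1.36502/0.0833333⌋ = 16 → q; lat ⌊0.15520/0.0416667⌋ = 3 → d.
Extended square: lon ⌊0.03169/0.00833333⌋ = 3; lat ⌊0.03020/0.00416667⌋ = 7.

KG36qd37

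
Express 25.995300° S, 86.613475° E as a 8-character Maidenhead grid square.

NG34ha31

Offset from 180°W / 90°S: lon 266.61347°, lat 64.00470°.
Field: lon ⌊266.61347/20⌋ = 13 → N; lat ⌊64.00470/10⌋ = 6 → G.
Square: lon ⌊6.61347/2⌋ = 3; lat ⌊4.00470/1⌋ = 4.
Subsquare: lon ⌊0.61347/0.0833333⌋ = 7 → h; lat ⌊0.00470/0.0416667⌋ = 0 → a.
Extended square: lon ⌊0.03014/0.00833333⌋ = 3; lat ⌊0.00470/0.00416667⌋ = 1.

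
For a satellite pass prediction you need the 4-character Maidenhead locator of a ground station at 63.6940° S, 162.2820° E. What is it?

Shift to the Maidenhead origin (180°W, 90°S): lon 342.28, lat 26.31.
Field (20°×10°, letters A–R): 342.28/20 → 17 → R, 26.31/10 → 2 → C; chars RC.
Square (2°×1°, digits 0–9): 2.28/2 → 1, 6.31/1 → 6; chars 16.

RC16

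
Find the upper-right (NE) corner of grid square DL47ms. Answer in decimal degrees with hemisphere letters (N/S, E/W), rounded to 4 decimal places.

Field D=3, L=11: +3·20° lon, +11·10° lat → SW at lon -120°, lat 20°.
Square 4, 7: +4·2° lon, +7·1° lat → SW at lon -112°, lat 27°.
Subsquare m=12, s=18: +12·0.0833333° lon, +18·0.0416667° lat → SW at lon -111°, lat 27.75°.
Cell spans 0.0833333° lon × 0.0416667° lat. NE corner is SW corner plus one full cell.
latitude 27.7917° N, longitude 110.9167° W.

27.7917° N, 110.9167° W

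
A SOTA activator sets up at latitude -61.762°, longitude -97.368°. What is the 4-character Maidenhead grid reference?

EC18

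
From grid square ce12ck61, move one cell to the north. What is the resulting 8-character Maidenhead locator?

CE12ck62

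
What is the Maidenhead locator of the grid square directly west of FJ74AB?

FJ64xb

Longitude subsquare a = 0; −1 → -1, wraps to 23 = x, carry into square.
Longitude square 7; −1 → 6.
The latitude characters are unchanged.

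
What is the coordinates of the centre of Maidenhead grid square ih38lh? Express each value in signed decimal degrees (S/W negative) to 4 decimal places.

-11.6875, -13.0417

Field I=8, H=7: +8·20° lon, +7·10° lat → SW at lon -20°, lat -20°.
Square 3, 8: +3·2° lon, +8·1° lat → SW at lon -14°, lat -12°.
Subsquare l=11, h=7: +11·0.0833333° lon, +7·0.0416667° lat → SW at lon -13.0833°, lat -11.7083°.
Cell spans 0.0833333° lon × 0.0416667° lat. Centre is SW corner plus half of each.
latitude -11.6875, longitude -13.0417.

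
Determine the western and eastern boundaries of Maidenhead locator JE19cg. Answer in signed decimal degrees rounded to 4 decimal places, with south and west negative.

2.1667, 2.2500

Field J=9, E=4: +9·20° lon, +4·10° lat → SW at lon 0°, lat -50°.
Square 1, 9: +1·2° lon, +9·1° lat → SW at lon 2°, lat -41°.
Subsquare c=2, g=6: +2·0.0833333° lon, +6·0.0416667° lat → SW at lon 2.16667°, lat -40.75°.
Cell spans 0.0833333° lon × 0.0416667° lat.
west 2.1667, east 2.2500.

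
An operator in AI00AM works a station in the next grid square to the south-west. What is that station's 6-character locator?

RI90xl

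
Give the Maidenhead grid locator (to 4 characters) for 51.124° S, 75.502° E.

MD78

Add 180° to longitude and 90° to latitude: 255.50, 38.88.
Field: 255.50/20 → 12 → M, 38.88/10 → 3 → D; chars MD.
Square: 15.50/2 → 7, 8.88/1 → 8; chars 78.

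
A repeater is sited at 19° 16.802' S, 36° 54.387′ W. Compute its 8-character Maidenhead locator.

Add 180° to longitude and 90° to latitude: 143.09355, 70.71997.
Field: lon ⌊143.09355/20⌋ = 7 → H; lat ⌊70.71997/10⌋ = 7 → H.
Square: lon ⌊3.09355/2⌋ = 1; lat ⌊0.71997/1⌋ = 0.
Subsquare: lon ⌊1.09355/0.0833333⌋ = 13 → n; lat ⌊0.71997/0.0416667⌋ = 17 → r.
Extended square: lon ⌊0.01022/0.00833333⌋ = 1; lat ⌊0.01163/0.00416667⌋ = 2.

HH10nr12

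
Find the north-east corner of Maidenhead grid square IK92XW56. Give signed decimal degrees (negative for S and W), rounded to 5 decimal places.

12.94583, -0.03333

Field I=8, K=10: +8·20° lon, +10·10° lat → SW at lon -20°, lat 10°.
Square 9, 2: +9·2° lon, +2·1° lat → SW at lon -2°, lat 12°.
Subsquare x=23, w=22: +23·0.0833333° lon, +22·0.0416667° lat → SW at lon -0.0833333°, lat 12.9167°.
Extended square 5, 6: +5·0.00833333° lon, +6·0.00416667° lat → SW at lon -0.0416667°, lat 12.9417°.
Cell spans 0.00833333° lon × 0.00416667° lat. NE corner is SW corner plus one full cell.
latitude 12.94583, longitude -0.03333.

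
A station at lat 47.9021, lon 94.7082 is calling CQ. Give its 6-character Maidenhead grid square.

NN77iv

Offset from 180°W / 90°S: lon 274.7082°, lat 137.9021°.
Field: 274.7082/20 → 13 → N, 137.9021/10 → 13 → N; chars NN.
Square: 14.7082/2 → 7, 7.9021/1 → 7; chars 77.
Subsquare: 0.7082/0.0833333 → 8 → i, 0.9021/0.0416667 → 21 → v; chars iv.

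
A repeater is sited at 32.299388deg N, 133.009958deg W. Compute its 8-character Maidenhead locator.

Shift to the Maidenhead origin (180°W, 90°S): lon 46.99004, lat 122.29939.
Field: 46.99004/20 → 2 → C, 122.29939/10 → 12 → M; chars CM.
Square: 6.99004/2 → 3, 2.29939/1 → 2; chars 32.
Subsquare: 0.99004/0.0833333 → 11 → l, 0.29939/0.0416667 → 7 → h; chars lh.
Extended square: 0.07338/0.00833333 → 8, 0.00772/0.00416667 → 1; chars 81.

CM32lh81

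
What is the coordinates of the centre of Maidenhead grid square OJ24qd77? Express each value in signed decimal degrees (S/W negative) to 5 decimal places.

4.15625, 105.39583

Field O=14, J=9: +14·20° lon, +9·10° lat → SW at lon 100°, lat 0°.
Square 2, 4: +2·2° lon, +4·1° lat → SW at lon 104°, lat 4°.
Subsquare q=16, d=3: +16·0.0833333° lon, +3·0.0416667° lat → SW at lon 105.333°, lat 4.125°.
Extended square 7, 7: +7·0.00833333° lon, +7·0.00416667° lat → SW at lon 105.392°, lat 4.15417°.
Cell spans 0.00833333° lon × 0.00416667° lat. Centre is SW corner plus half of each.
latitude 4.15625, longitude 105.39583.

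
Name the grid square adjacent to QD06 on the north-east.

QD17

Longitude square 0; +1 → 1.
Latitude square 6; +1 → 7.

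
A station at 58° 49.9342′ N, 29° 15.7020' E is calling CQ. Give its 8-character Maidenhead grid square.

KO48pt19

Add 180° to longitude and 90° to latitude: 209.26170, 148.83224.
Field: lon ⌊209.26170/20⌋ = 10 → K; lat ⌊148.83224/10⌋ = 14 → O.
Square: lon ⌊9.26170/2⌋ = 4; lat ⌊8.83224/1⌋ = 8.
Subsquare: lon ⌊1.26170/0.0833333⌋ = 15 → p; lat ⌊0.83224/0.0416667⌋ = 19 → t.
Extended square: lon ⌊0.01170/0.00833333⌋ = 1; lat ⌊0.04057/0.00416667⌋ = 9.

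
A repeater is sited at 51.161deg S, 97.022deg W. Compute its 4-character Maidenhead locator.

Shift to the Maidenhead origin (180°W, 90°S): lon 82.98, lat 38.84.
Field (20°×10°, letters A–R): lon ⌊82.98/20⌋ = 4 → E; lat ⌊38.84/10⌋ = 3 → D.
Square (2°×1°, digits 0–9): lon ⌊2.98/2⌋ = 1; lat ⌊8.84/1⌋ = 8.

ED18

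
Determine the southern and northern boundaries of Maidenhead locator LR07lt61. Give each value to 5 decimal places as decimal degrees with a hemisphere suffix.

87.79583° N, 87.80000° N

Field L=11, R=17: +11·20° lon, +17·10° lat → SW at lon 40°, lat 80°.
Square 0, 7: +0·2° lon, +7·1° lat → SW at lon 40°, lat 87°.
Subsquare l=11, t=19: +11·0.0833333° lon, +19·0.0416667° lat → SW at lon 40.9167°, lat 87.7917°.
Extended square 6, 1: +6·0.00833333° lon, +1·0.00416667° lat → SW at lon 40.9667°, lat 87.7958°.
Cell spans 0.00833333° lon × 0.00416667° lat.
south 87.79583° N, north 87.80000° N.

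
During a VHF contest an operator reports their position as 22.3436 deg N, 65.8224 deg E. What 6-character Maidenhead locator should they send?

ML22vi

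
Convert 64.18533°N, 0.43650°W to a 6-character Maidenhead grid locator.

IP94se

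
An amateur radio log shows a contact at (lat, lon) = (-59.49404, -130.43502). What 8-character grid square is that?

Shift to the Maidenhead origin (180°W, 90°S): lon 49.56498, lat 30.50596.
Field: 49.56498/20 → 2 → C, 30.50596/10 → 3 → D; chars CD.
Square: 9.56498/2 → 4, 0.50596/1 → 0; chars 40.
Subsquare: 1.56498/0.0833333 → 18 → s, 0.50596/0.0416667 → 12 → m; chars sm.
Extended square: 0.06498/0.00833333 → 7, 0.00596/0.00416667 → 1; chars 71.

CD40sm71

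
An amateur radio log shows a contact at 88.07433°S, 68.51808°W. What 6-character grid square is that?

FA51rw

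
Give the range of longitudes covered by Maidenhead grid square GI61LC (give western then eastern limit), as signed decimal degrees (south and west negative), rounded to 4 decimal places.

-47.0833, -47.0000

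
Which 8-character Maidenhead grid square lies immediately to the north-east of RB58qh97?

RB58rh08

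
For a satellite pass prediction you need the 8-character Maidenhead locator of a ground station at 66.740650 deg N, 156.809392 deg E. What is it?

QP86jr77

Offset from 180°W / 90°S: lon 336.80939°, lat 156.74065°.
Field (20°×10°, letters A–R): lon ⌊336.80939/20⌋ = 16 → Q; lat ⌊156.74065/10⌋ = 15 → P.
Square (2°×1°, digits 0–9): lon ⌊16.80939/2⌋ = 8; lat ⌊6.74065/1⌋ = 6.
Subsquare (5′×2.5′, letters a–x): lon ⌊0.80939/0.0833333⌋ = 9 → j; lat ⌊0.74065/0.0416667⌋ = 17 → r.
Extended square (30″×15″, digits 0–9): lon ⌊0.05939/0.00833333⌋ = 7; lat ⌊0.03232/0.00416667⌋ = 7.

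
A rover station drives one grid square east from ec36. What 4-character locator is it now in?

EC46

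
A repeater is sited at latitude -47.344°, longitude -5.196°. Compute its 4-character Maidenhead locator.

IE72

Shift to the Maidenhead origin (180°W, 90°S): lon 174.80, lat 42.66.
Field (20°×10°, letters A–R): 174.80/20 → 8 → I, 42.66/10 → 4 → E; chars IE.
Square (2°×1°, digits 0–9): 14.80/2 → 7, 2.66/1 → 2; chars 72.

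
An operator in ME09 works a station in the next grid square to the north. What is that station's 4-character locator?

MF00

Latitude square 9; +1 → 10, wraps to 0, carry into field.
Latitude field E = 4; +1 → 5 = F.
The longitude characters are unchanged.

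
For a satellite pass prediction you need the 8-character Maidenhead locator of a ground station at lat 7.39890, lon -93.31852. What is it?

Offset from 180°W / 90°S: lon 86.68148°, lat 97.39890°.
Field: 86.68148/20 → 4 → E, 97.39890/10 → 9 → J; chars EJ.
Square: 6.68148/2 → 3, 7.39890/1 → 7; chars 37.
Subsquare: 0.68148/0.0833333 → 8 → i, 0.39890/0.0416667 → 9 → j; chars ij.
Extended square: 0.01481/0.00833333 → 1, 0.02390/0.00416667 → 5; chars 15.

EJ37ij15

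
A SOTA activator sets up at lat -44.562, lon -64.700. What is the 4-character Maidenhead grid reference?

FE75

Add 180° to longitude and 90° to latitude: 115.30, 45.44.
Field: 115.30/20 → 5 → F, 45.44/10 → 4 → E; chars FE.
Square: 15.30/2 → 7, 5.44/1 → 5; chars 75.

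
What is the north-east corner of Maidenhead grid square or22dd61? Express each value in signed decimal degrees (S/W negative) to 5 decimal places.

82.13333, 104.30833

Field O=14, R=17: +14·20° lon, +17·10° lat → SW at lon 100°, lat 80°.
Square 2, 2: +2·2° lon, +2·1° lat → SW at lon 104°, lat 82°.
Subsquare d=3, d=3: +3·0.0833333° lon, +3·0.0416667° lat → SW at lon 104.25°, lat 82.125°.
Extended square 6, 1: +6·0.00833333° lon, +1·0.00416667° lat → SW at lon 104.3°, lat 82.1292°.
Cell spans 0.00833333° lon × 0.00416667° lat. NE corner is SW corner plus one full cell.
latitude 82.13333, longitude 104.30833.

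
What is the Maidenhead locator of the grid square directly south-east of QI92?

RI01

Longitude square 9; +1 → 10, wraps to 0, carry into field.
Longitude field Q = 16; +1 → 17 = R.
Latitude square 2; −1 → 1.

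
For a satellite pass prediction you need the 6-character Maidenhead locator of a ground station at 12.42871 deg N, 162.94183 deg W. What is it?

AK82mk

Shift to the Maidenhead origin (180°W, 90°S): lon 17.0582, lat 102.4287.
Field (20°×10°, letters A–R): lon ⌊17.0582/20⌋ = 0 → A; lat ⌊102.4287/10⌋ = 10 → K.
Square (2°×1°, digits 0–9): lon ⌊17.0582/2⌋ = 8; lat ⌊2.4287/1⌋ = 2.
Subsquare (5′×2.5′, letters a–x): lon ⌊1.0582/0.0833333⌋ = 12 → m; lat ⌊0.4287/0.0416667⌋ = 10 → k.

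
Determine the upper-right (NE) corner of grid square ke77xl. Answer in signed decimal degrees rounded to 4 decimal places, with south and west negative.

Field K=10, E=4: +10·20° lon, +4·10° lat → SW at lon 20°, lat -50°.
Square 7, 7: +7·2° lon, +7·1° lat → SW at lon 34°, lat -43°.
Subsquare x=23, l=11: +23·0.0833333° lon, +11·0.0416667° lat → SW at lon 35.9167°, lat -42.5417°.
Cell spans 0.0833333° lon × 0.0416667° lat. NE corner is SW corner plus one full cell.
latitude -42.5000, longitude 36.0000.

-42.5000, 36.0000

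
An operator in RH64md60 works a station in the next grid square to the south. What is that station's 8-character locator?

RH64mc69

Latitude extended square 0; −1 → -1, wraps to 9, carry into subsquare.
Latitude subsquare d = 3; −1 → 2 = c.
The longitude characters are unchanged.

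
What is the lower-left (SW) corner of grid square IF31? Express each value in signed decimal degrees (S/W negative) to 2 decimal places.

-39.00, -14.00

Field I=8, F=5: +8·20° lon, +5·10° lat → SW at lon -20°, lat -40°.
Square 3, 1: +3·2° lon, +1·1° lat → SW at lon -14°, lat -39°.
latitude -39.00, longitude -14.00.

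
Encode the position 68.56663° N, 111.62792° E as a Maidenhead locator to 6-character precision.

Offset from 180°W / 90°S: lon 291.6279°, lat 158.5666°.
Field: lon ⌊291.6279/20⌋ = 14 → O; lat ⌊158.5666/10⌋ = 15 → P.
Square: lon ⌊11.6279/2⌋ = 5; lat ⌊8.5666/1⌋ = 8.
Subsquare: lon ⌊1.6279/0.0833333⌋ = 19 → t; lat ⌊0.5666/0.0416667⌋ = 13 → n.

OP58tn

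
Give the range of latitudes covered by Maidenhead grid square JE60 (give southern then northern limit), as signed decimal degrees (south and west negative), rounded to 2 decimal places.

-50.00, -49.00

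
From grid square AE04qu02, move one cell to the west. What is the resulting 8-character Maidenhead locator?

AE04pu92

Longitude extended square 0; −1 → -1, wraps to 9, carry into subsquare.
Longitude subsquare q = 16; −1 → 15 = p.
The latitude characters are unchanged.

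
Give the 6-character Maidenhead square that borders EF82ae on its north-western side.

Longitude subsquare a = 0; −1 → -1, wraps to 23 = x, carry into square.
Longitude square 8; −1 → 7.
Latitude subsquare e = 4; +1 → 5 = f.

EF72xf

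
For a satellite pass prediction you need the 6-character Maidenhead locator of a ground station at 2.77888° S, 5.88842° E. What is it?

JI27wf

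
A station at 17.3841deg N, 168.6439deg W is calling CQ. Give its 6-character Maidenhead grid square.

AK57qj

Add 180° to longitude and 90° to latitude: 11.3561, 107.3841.
Field: 11.3561/20 → 0 → A, 107.3841/10 → 10 → K; chars AK.
Square: 11.3561/2 → 5, 7.3841/1 → 7; chars 57.
Subsquare: 1.3561/0.0833333 → 16 → q, 0.3841/0.0416667 → 9 → j; chars qj.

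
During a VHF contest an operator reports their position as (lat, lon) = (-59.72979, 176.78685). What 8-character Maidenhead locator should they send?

Shift to the Maidenhead origin (180°W, 90°S): lon 356.78685, lat 30.27021.
Field (20°×10°, letters A–R): lon ⌊356.78685/20⌋ = 17 → R; lat ⌊30.27021/10⌋ = 3 → D.
Square (2°×1°, digits 0–9): lon ⌊16.78685/2⌋ = 8; lat ⌊0.27021/1⌋ = 0.
Subsquare (5′×2.5′, letters a–x): lon ⌊0.78685/0.0833333⌋ = 9 → j; lat ⌊0.27021/0.0416667⌋ = 6 → g.
Extended square (30″×15″, digits 0–9): lon ⌊0.03685/0.00833333⌋ = 4; lat ⌊0.02021/0.00416667⌋ = 4.

RD80jg44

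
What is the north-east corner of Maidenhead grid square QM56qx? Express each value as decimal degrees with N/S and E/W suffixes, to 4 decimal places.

37.0000° N, 151.4167° E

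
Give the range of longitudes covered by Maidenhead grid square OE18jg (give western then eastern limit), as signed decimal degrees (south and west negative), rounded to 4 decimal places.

102.7500, 102.8333

Field O=14, E=4: +14·20° lon, +4·10° lat → SW at lon 100°, lat -50°.
Square 1, 8: +1·2° lon, +8·1° lat → SW at lon 102°, lat -42°.
Subsquare j=9, g=6: +9·0.0833333° lon, +6·0.0416667° lat → SW at lon 102.75°, lat -41.75°.
Cell spans 0.0833333° lon × 0.0416667° lat.
west 102.7500, east 102.8333.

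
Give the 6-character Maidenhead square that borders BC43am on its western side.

BC33xm

Longitude subsquare a = 0; −1 → -1, wraps to 23 = x, carry into square.
Longitude square 4; −1 → 3.
The latitude characters are unchanged.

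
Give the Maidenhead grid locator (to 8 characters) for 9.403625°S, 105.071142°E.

OI20mo83

Add 180° to longitude and 90° to latitude: 285.07114, 80.59637.
Field: lon ⌊285.07114/20⌋ = 14 → O; lat ⌊80.59637/10⌋ = 8 → I.
Square: lon ⌊5.07114/2⌋ = 2; lat ⌊0.59637/1⌋ = 0.
Subsquare: lon ⌊1.07114/0.0833333⌋ = 12 → m; lat ⌊0.59637/0.0416667⌋ = 14 → o.
Extended square: lon ⌊0.07114/0.00833333⌋ = 8; lat ⌊0.01304/0.00416667⌋ = 3.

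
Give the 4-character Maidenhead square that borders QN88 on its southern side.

Latitude square 8; −1 → 7.
The longitude characters are unchanged.

QN87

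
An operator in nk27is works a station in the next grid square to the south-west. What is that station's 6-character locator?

NK27hr

Longitude subsquare i = 8; −1 → 7 = h.
Latitude subsquare s = 18; −1 → 17 = r.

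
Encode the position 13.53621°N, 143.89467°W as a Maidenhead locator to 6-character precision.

BK83bm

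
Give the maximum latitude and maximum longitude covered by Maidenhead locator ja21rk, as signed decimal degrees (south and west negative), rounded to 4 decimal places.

-88.5417, 5.5000

Field J=9, A=0: +9·20° lon, +0·10° lat → SW at lon 0°, lat -90°.
Square 2, 1: +2·2° lon, +1·1° lat → SW at lon 4°, lat -89°.
Subsquare r=17, k=10: +17·0.0833333° lon, +10·0.0416667° lat → SW at lon 5.41667°, lat -88.5833°.
Cell spans 0.0833333° lon × 0.0416667° lat. NE corner is SW corner plus one full cell.
latitude -88.5417, longitude 5.5000.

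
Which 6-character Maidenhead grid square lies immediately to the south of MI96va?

MI95vx

Latitude subsquare a = 0; −1 → -1, wraps to 23 = x, carry into square.
Latitude square 6; −1 → 5.
The longitude characters are unchanged.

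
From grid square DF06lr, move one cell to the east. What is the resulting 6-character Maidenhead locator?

DF06mr

Longitude subsquare l = 11; +1 → 12 = m.
The latitude characters are unchanged.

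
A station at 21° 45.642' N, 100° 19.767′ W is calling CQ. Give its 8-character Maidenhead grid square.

Add 180° to longitude and 90° to latitude: 79.67055, 111.76070.
Field (20°×10°, letters A–R): lon ⌊79.67055/20⌋ = 3 → D; lat ⌊111.76070/10⌋ = 11 → L.
Square (2°×1°, digits 0–9): lon ⌊19.67055/2⌋ = 9; lat ⌊1.76070/1⌋ = 1.
Subsquare (5′×2.5′, letters a–x): lon ⌊1.67055/0.0833333⌋ = 20 → u; lat ⌊0.76070/0.0416667⌋ = 18 → s.
Extended square (30″×15″, digits 0–9): lon ⌊0.00388/0.00833333⌋ = 0; lat ⌊0.01070/0.00416667⌋ = 2.

DL91us02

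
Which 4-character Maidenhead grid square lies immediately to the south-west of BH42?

BH31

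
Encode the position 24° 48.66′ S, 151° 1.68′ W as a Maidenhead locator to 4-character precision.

BG45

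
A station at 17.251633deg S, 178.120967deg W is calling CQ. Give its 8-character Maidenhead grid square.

AH02wr59

Offset from 180°W / 90°S: lon 1.87903°, lat 72.74837°.
Field (20°×10°, letters A–R): 1.87903/20 → 0 → A, 72.74837/10 → 7 → H; chars AH.
Square (2°×1°, digits 0–9): 1.87903/2 → 0, 2.74837/1 → 2; chars 02.
Subsquare (5′×2.5′, letters a–x): 1.87903/0.0833333 → 22 → w, 0.74837/0.0416667 → 17 → r; chars wr.
Extended square (30″×15″, digits 0–9): 0.04570/0.00833333 → 5, 0.04003/0.00416667 → 9; chars 59.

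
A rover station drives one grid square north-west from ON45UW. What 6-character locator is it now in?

ON45tx

Longitude subsquare u = 20; −1 → 19 = t.
Latitude subsquare w = 22; +1 → 23 = x.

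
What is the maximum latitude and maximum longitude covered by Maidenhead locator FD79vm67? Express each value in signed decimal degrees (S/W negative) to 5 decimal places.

-50.46667, -64.19167

Field F=5, D=3: +5·20° lon, +3·10° lat → SW at lon -80°, lat -60°.
Square 7, 9: +7·2° lon, +9·1° lat → SW at lon -66°, lat -51°.
Subsquare v=21, m=12: +21·0.0833333° lon, +12·0.0416667° lat → SW at lon -64.25°, lat -50.5°.
Extended square 6, 7: +6·0.00833333° lon, +7·0.00416667° lat → SW at lon -64.2°, lat -50.4708°.
Cell spans 0.00833333° lon × 0.00416667° lat. NE corner is SW corner plus one full cell.
latitude -50.46667, longitude -64.19167.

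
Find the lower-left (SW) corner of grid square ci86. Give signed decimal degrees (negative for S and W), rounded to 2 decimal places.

-4.00, -124.00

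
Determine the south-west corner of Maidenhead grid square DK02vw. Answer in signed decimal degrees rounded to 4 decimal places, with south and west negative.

12.9167, -118.2500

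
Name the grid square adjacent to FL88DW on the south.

FL88dv

Latitude subsquare w = 22; −1 → 21 = v.
The longitude characters are unchanged.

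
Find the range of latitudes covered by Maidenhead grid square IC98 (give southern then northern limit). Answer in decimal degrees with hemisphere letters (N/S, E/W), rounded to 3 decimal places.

62.000° S, 61.000° S

Field I=8, C=2: +8·20° lon, +2·10° lat → SW at lon -20°, lat -70°.
Square 9, 8: +9·2° lon, +8·1° lat → SW at lon -2°, lat -62°.
Cell spans 2° lon × 1° lat.
south 62.000° S, north 61.000° S.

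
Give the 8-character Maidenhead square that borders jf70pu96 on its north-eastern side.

JF70qu07

Longitude extended square 9; +1 → 10, wraps to 0, carry into subsquare.
Longitude subsquare p = 15; +1 → 16 = q.
Latitude extended square 6; +1 → 7.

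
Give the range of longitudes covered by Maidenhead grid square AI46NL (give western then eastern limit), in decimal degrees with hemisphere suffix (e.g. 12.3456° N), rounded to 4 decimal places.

Field A=0, I=8: +0·20° lon, +8·10° lat → SW at lon -180°, lat -10°.
Square 4, 6: +4·2° lon, +6·1° lat → SW at lon -172°, lat -4°.
Subsquare n=13, l=11: +13·0.0833333° lon, +11·0.0416667° lat → SW at lon -170.917°, lat -3.54167°.
Cell spans 0.0833333° lon × 0.0416667° lat.
west 170.9167° W, east 170.8333° W.

170.9167° W, 170.8333° W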